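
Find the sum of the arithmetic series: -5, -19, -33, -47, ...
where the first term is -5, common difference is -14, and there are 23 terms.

Sₙ = n/2 × (first + last)
Last term = a + (n-1)d = -5 + (23-1)×(-14) = -313
S_23 = 23/2 × (-5 + (-313))
S_23 = 23/2 × (-318) = -3657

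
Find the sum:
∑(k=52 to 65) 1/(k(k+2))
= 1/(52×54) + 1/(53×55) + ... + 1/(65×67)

Partial fractions: 1/(k(k+2)) = (1/2)[1/k - 1/(k+2)]
Telescoping leaves the first two and last two terms:
= (1/2)[1/52 + 1/53 - 1/66 - 1/67]
= 48881/12187032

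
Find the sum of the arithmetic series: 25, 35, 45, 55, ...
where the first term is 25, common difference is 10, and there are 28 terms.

Sₙ = n/2 × (first + last)
Last term = a + (n-1)d = 25 + (28-1)×10 = 295
S_28 = 28/2 × (25 + 295)
S_28 = 28/2 × 320 = 4480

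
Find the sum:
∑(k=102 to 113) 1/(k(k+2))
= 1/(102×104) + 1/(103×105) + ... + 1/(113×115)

Partial fractions: 1/(k(k+2)) = (1/2)[1/k - 1/(k+2)]
Telescoping leaves the first two and last two terms:
= (1/2)[1/102 + 1/103 - 1/114 - 1/115]
= 23473/22955610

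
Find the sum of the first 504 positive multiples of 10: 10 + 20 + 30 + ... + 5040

Factor out 10: = 10(1 + 2 + ... + 504) = 10 × n(n+1)/2
= 10 × 504×505/2
= 10 × 127260
= 1272600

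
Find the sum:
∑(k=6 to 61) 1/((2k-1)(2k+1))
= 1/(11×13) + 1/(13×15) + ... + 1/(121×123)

Partial fractions: 1/((2k-1)(2k+1)) = (1/2)[1/(2k-1) - 1/(2k+1)]
The series telescopes:
= (1/2)[1/11 - 1/123]
= 56/1353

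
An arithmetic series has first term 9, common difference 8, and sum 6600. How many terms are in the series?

Using S = n/2 × [2a + (n-1)d]
6600 = n/2 × [2(9) + (n-1)(8)]
6600 = n/2 × [18 + 8n - 8]
13200 = n × [10 + 8n]
8n² + (10)n - 13200 = 0
Discriminant: Δ = (10)² - 4(8)(-13200) = 100 + 422400 = 422500
√Δ = 650
n = [-(10) + √Δ] / (2·8) = (-10 + 650) / 16 = 640 / 16 = 40
(The negative root is discarded since n must be a positive integer.)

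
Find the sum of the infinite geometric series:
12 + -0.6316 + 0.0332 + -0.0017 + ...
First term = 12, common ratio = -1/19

For |r| < 1, S = a / (1 - r)
S = 12 / (1 - (-1/19))
S = 12 / (20/19)
S = 57/5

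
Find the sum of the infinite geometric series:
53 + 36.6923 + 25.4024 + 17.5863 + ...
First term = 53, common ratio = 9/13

For |r| < 1, S = a / (1 - r)
S = 53 / (1 - (9/13))
S = 53 / (4/13)
S = 689/4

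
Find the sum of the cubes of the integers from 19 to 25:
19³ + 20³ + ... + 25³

Use ∑_{k=1}^{n} k³ = [n(n+1)/2]², then subtract the first 18 terms.
∑_{k=1}^{25} k³ = [25×26/2]² = 325² = 105625
∑_{k=1}^{18} k³ = [18×19/2]² = 171² = 29241
∑_{k=19}^{25} k³ = 105625 - 29241 = 76384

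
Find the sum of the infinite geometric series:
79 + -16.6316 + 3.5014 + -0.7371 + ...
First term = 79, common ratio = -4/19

For |r| < 1, S = a / (1 - r)
S = 79 / (1 - (-4/19))
S = 79 / (23/19)
S = 1501/23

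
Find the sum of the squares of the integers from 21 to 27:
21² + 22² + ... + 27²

Use ∑_{k=1}^{n} k² = n(n+1)(2n+1)/6, then subtract the first 20 terms.
∑_{k=1}^{27} k² = 27×28×55/6 = 6930
∑_{k=1}^{20} k² = 20×21×41/6 = 2870
∑_{k=21}^{27} k² = 6930 - 2870 = 4060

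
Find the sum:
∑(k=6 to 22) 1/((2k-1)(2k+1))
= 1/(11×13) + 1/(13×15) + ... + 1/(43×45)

Partial fractions: 1/((2k-1)(2k+1)) = (1/2)[1/(2k-1) - 1/(2k+1)]
The series telescopes:
= (1/2)[1/11 - 1/45]
= 17/495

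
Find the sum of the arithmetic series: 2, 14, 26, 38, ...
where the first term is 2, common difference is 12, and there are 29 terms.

Sₙ = n/2 × (first + last)
Last term = a + (n-1)d = 2 + (29-1)×12 = 338
S_29 = 29/2 × (2 + 338)
S_29 = 29/2 × 340 = 4930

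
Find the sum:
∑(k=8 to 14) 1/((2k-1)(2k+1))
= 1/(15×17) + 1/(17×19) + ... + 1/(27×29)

Partial fractions: 1/((2k-1)(2k+1)) = (1/2)[1/(2k-1) - 1/(2k+1)]
The series telescopes:
= (1/2)[1/15 - 1/29]
= 7/435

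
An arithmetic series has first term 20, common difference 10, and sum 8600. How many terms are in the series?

Using S = n/2 × [2a + (n-1)d]
8600 = n/2 × [2(20) + (n-1)(10)]
8600 = n/2 × [40 + 10n - 10]
17200 = n × [30 + 10n]
10n² + (30)n - 17200 = 0
Discriminant: Δ = (30)² - 4(10)(-17200) = 900 + 688000 = 688900
√Δ = 830
n = [-(30) + √Δ] / (2·10) = (-30 + 830) / 20 = 800 / 20 = 40
(The negative root is discarded since n must be a positive integer.)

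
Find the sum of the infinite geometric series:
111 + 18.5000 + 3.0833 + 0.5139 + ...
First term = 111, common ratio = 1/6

For |r| < 1, S = a / (1 - r)
S = 111 / (1 - (1/6))
S = 111 / (5/6)
S = 666/5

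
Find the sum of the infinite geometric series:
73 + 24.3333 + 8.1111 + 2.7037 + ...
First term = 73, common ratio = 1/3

For |r| < 1, S = a / (1 - r)
S = 73 / (1 - (1/3))
S = 73 / (2/3)
S = 219/2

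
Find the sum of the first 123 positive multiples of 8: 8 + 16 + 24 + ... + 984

Factor out 8: = 8(1 + 2 + ... + 123) = 8 × n(n+1)/2
= 8 × 123×124/2
= 8 × 7626
= 61008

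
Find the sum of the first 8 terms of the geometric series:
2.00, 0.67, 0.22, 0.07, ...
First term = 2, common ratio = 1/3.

Sₙ = a(1 - rⁿ) / (1 - r)
S_8 = 2(1 - (1/3)^8) / (1 - (1/3))
S_8 = 2(1 - (1/6561)) / (2/3)
S_8 = 6560/2187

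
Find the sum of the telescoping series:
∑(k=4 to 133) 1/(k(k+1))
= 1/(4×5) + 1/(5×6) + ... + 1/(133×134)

Partial fractions: 1/(k(k+1)) = 1/k - 1/(k+1)
The series telescopes:
= (1/4 - 1/5) + (1/5 - 1/6) + ... + (1/133 - 1/134)
= 1/4 - 1/134
= 65/268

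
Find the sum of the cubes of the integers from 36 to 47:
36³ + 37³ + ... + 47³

Use ∑_{k=1}^{n} k³ = [n(n+1)/2]², then subtract the first 35 terms.
∑_{k=1}^{47} k³ = [47×48/2]² = 1128² = 1272384
∑_{k=1}^{35} k³ = [35×36/2]² = 630² = 396900
∑_{k=36}^{47} k³ = 1272384 - 396900 = 875484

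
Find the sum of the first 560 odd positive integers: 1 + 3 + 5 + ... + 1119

Sum of first n odd numbers = n²
= 560²
= 313600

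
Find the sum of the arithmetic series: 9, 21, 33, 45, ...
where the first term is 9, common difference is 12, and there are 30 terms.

Sₙ = n/2 × (first + last)
Last term = a + (n-1)d = 9 + (30-1)×12 = 357
S_30 = 30/2 × (9 + 357)
S_30 = 30/2 × 366 = 5490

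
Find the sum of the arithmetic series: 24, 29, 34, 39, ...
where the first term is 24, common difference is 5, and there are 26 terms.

Sₙ = n/2 × (first + last)
Last term = a + (n-1)d = 24 + (26-1)×5 = 149
S_26 = 26/2 × (24 + 149)
S_26 = 26/2 × 173 = 2249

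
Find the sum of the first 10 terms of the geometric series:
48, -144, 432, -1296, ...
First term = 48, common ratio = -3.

Sₙ = a(1 - rⁿ) / (1 - r)
S_10 = 48(1 - (-3)^10) / (1 - (-3))
S_10 = 48(1 - 59049) / (4)
S_10 = -708576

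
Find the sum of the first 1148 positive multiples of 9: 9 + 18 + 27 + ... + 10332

Factor out 9: = 9(1 + 2 + ... + 1148) = 9 × n(n+1)/2
= 9 × 1148×1149/2
= 9 × 659526
= 5935734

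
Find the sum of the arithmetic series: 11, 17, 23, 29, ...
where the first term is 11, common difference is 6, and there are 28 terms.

Sₙ = n/2 × (first + last)
Last term = a + (n-1)d = 11 + (28-1)×6 = 173
S_28 = 28/2 × (11 + 173)
S_28 = 28/2 × 184 = 2576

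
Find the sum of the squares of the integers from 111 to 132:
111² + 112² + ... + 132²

Use ∑_{k=1}^{n} k² = n(n+1)(2n+1)/6, then subtract the first 110 terms.
∑_{k=1}^{132} k² = 132×133×265/6 = 775390
∑_{k=1}^{110} k² = 110×111×221/6 = 449735
∑_{k=111}^{132} k² = 775390 - 449735 = 325655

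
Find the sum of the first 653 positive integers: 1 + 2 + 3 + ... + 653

Formula: ∑k = n(n+1)/2
= 653×654/2
= 427062/2
= 213531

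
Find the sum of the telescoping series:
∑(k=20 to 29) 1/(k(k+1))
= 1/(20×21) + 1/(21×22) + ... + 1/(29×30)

Partial fractions: 1/(k(k+1)) = 1/k - 1/(k+1)
The series telescopes:
= (1/20 - 1/21) + (1/21 - 1/22) + ... + (1/29 - 1/30)
= 1/20 - 1/30
= 1/60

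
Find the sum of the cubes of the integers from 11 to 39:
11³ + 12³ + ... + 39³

Use ∑_{k=1}^{n} k³ = [n(n+1)/2]², then subtract the first 10 terms.
∑_{k=1}^{39} k³ = [39×40/2]² = 780² = 608400
∑_{k=1}^{10} k³ = [10×11/2]² = 55² = 3025
∑_{k=11}^{39} k³ = 608400 - 3025 = 605375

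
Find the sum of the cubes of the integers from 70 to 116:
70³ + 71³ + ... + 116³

Use ∑_{k=1}^{n} k³ = [n(n+1)/2]², then subtract the first 69 terms.
∑_{k=1}^{116} k³ = [116×117/2]² = 6786² = 46049796
∑_{k=1}^{69} k³ = [69×70/2]² = 2415² = 5832225
∑_{k=70}^{116} k³ = 46049796 - 5832225 = 40217571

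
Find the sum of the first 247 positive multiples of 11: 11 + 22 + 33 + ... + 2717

Factor out 11: = 11(1 + 2 + ... + 247) = 11 × n(n+1)/2
= 11 × 247×248/2
= 11 × 30628
= 336908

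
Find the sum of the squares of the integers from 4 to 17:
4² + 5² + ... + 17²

Use ∑_{k=1}^{n} k² = n(n+1)(2n+1)/6, then subtract the first 3 terms.
∑_{k=1}^{17} k² = 17×18×35/6 = 1785
∑_{k=1}^{3} k² = 3×4×7/6 = 14
∑_{k=4}^{17} k² = 1785 - 14 = 1771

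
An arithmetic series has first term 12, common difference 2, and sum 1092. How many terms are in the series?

Using S = n/2 × [2a + (n-1)d]
1092 = n/2 × [2(12) + (n-1)(2)]
1092 = n/2 × [24 + 2n - 2]
2184 = n × [22 + 2n]
2n² + (22)n - 2184 = 0
Discriminant: Δ = (22)² - 4(2)(-2184) = 484 + 17472 = 17956
√Δ = 134
n = [-(22) + √Δ] / (2·2) = (-22 + 134) / 4 = 112 / 4 = 28
(The negative root is discarded since n must be a positive integer.)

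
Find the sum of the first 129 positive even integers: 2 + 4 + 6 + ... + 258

Sum of first n even numbers = n(n+1)
= 129×130
= 16770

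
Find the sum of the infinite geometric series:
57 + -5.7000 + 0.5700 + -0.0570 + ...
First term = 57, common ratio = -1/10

For |r| < 1, S = a / (1 - r)
S = 57 / (1 - (-1/10))
S = 57 / (11/10)
S = 570/11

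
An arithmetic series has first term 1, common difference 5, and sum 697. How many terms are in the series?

Using S = n/2 × [2a + (n-1)d]
697 = n/2 × [2(1) + (n-1)(5)]
697 = n/2 × [2 + 5n - 5]
1394 = n × [-3 + 5n]
5n² + (-3)n - 1394 = 0
Discriminant: Δ = (-3)² - 4(5)(-1394) = 9 + 27880 = 27889
√Δ = 167
n = [-(-3) + √Δ] / (2·5) = (3 + 167) / 10 = 170 / 10 = 17
(The negative root is discarded since n must be a positive integer.)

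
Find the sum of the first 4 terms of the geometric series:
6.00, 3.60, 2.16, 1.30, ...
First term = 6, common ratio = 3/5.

Sₙ = a(1 - rⁿ) / (1 - r)
S_4 = 6(1 - (3/5)^4) / (1 - (3/5))
S_4 = 6(1 - (81/625)) / (2/5)
S_4 = 1632/125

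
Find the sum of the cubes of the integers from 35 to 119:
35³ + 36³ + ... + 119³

Use ∑_{k=1}^{n} k³ = [n(n+1)/2]², then subtract the first 34 terms.
∑_{k=1}^{119} k³ = [119×120/2]² = 7140² = 50979600
∑_{k=1}^{34} k³ = [34×35/2]² = 595² = 354025
∑_{k=35}^{119} k³ = 50979600 - 354025 = 50625575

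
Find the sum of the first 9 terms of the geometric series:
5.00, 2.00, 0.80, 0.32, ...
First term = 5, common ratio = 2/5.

Sₙ = a(1 - rⁿ) / (1 - r)
S_9 = 5(1 - (2/5)^9) / (1 - (2/5))
S_9 = 5(1 - (512/1953125)) / (3/5)
S_9 = 650871/78125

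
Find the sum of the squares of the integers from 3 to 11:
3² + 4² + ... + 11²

Use ∑_{k=1}^{n} k² = n(n+1)(2n+1)/6, then subtract the first 2 terms.
∑_{k=1}^{11} k² = 11×12×23/6 = 506
∑_{k=1}^{2} k² = 2×3×5/6 = 5
∑_{k=3}^{11} k² = 506 - 5 = 501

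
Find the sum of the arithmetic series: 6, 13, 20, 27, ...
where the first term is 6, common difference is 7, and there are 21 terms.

Sₙ = n/2 × (first + last)
Last term = a + (n-1)d = 6 + (21-1)×7 = 146
S_21 = 21/2 × (6 + 146)
S_21 = 21/2 × 152 = 1596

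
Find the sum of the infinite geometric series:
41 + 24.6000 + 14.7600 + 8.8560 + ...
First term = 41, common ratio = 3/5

For |r| < 1, S = a / (1 - r)
S = 41 / (1 - (3/5))
S = 41 / (2/5)
S = 205/2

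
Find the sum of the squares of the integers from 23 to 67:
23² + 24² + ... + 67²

Use ∑_{k=1}^{n} k² = n(n+1)(2n+1)/6, then subtract the first 22 terms.
∑_{k=1}^{67} k² = 67×68×135/6 = 102510
∑_{k=1}^{22} k² = 22×23×45/6 = 3795
∑_{k=23}^{67} k² = 102510 - 3795 = 98715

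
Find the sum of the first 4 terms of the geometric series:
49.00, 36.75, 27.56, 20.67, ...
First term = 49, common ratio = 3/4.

Sₙ = a(1 - rⁿ) / (1 - r)
S_4 = 49(1 - (3/4)^4) / (1 - (3/4))
S_4 = 49(1 - (81/256)) / (1/4)
S_4 = 8575/64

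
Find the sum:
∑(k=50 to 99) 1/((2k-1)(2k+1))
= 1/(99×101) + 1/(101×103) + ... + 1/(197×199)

Partial fractions: 1/((2k-1)(2k+1)) = (1/2)[1/(2k-1) - 1/(2k+1)]
The series telescopes:
= (1/2)[1/99 - 1/199]
= 50/19701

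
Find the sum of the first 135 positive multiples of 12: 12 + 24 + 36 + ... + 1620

Factor out 12: = 12(1 + 2 + ... + 135) = 12 × n(n+1)/2
= 12 × 135×136/2
= 12 × 9180
= 110160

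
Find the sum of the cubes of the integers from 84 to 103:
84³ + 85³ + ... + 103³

Use ∑_{k=1}^{n} k³ = [n(n+1)/2]², then subtract the first 83 terms.
∑_{k=1}^{103} k³ = [103×104/2]² = 5356² = 28686736
∑_{k=1}^{83} k³ = [83×84/2]² = 3486² = 12152196
∑_{k=84}^{103} k³ = 28686736 - 12152196 = 16534540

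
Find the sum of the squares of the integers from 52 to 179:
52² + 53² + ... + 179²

Use ∑_{k=1}^{n} k² = n(n+1)(2n+1)/6, then subtract the first 51 terms.
∑_{k=1}^{179} k² = 179×180×359/6 = 1927830
∑_{k=1}^{51} k² = 51×52×103/6 = 45526
∑_{k=52}^{179} k² = 1927830 - 45526 = 1882304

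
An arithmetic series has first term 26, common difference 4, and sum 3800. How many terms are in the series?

Using S = n/2 × [2a + (n-1)d]
3800 = n/2 × [2(26) + (n-1)(4)]
3800 = n/2 × [52 + 4n - 4]
7600 = n × [48 + 4n]
4n² + (48)n - 7600 = 0
Discriminant: Δ = (48)² - 4(4)(-7600) = 2304 + 121600 = 123904
√Δ = 352
n = [-(48) + √Δ] / (2·4) = (-48 + 352) / 8 = 304 / 8 = 38
(The negative root is discarded since n must be a positive integer.)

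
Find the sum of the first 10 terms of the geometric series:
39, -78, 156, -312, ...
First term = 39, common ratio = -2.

Sₙ = a(1 - rⁿ) / (1 - r)
S_10 = 39(1 - (-2)^10) / (1 - (-2))
S_10 = 39(1 - 1024) / (3)
S_10 = -13299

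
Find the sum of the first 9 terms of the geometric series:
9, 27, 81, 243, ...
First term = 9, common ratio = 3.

Sₙ = a(1 - rⁿ) / (1 - r)
S_9 = 9(1 - 3^9) / (1 - 3)
S_9 = 9(1 - 19683) / (-2)
S_9 = 88569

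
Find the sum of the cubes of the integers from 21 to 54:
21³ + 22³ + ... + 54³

Use ∑_{k=1}^{n} k³ = [n(n+1)/2]², then subtract the first 20 terms.
∑_{k=1}^{54} k³ = [54×55/2]² = 1485² = 2205225
∑_{k=1}^{20} k³ = [20×21/2]² = 210² = 44100
∑_{k=21}^{54} k³ = 2205225 - 44100 = 2161125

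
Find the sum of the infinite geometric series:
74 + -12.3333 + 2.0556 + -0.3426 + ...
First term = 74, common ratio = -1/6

For |r| < 1, S = a / (1 - r)
S = 74 / (1 - (-1/6))
S = 74 / (7/6)
S = 444/7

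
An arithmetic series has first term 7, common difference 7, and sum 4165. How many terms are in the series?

Using S = n/2 × [2a + (n-1)d]
4165 = n/2 × [2(7) + (n-1)(7)]
4165 = n/2 × [14 + 7n - 7]
8330 = n × [7 + 7n]
7n² + (7)n - 8330 = 0
Discriminant: Δ = (7)² - 4(7)(-8330) = 49 + 233240 = 233289
√Δ = 483
n = [-(7) + √Δ] / (2·7) = (-7 + 483) / 14 = 476 / 14 = 34
(The negative root is discarded since n must be a positive integer.)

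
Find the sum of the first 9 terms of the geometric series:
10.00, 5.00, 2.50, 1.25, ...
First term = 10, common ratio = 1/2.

Sₙ = a(1 - rⁿ) / (1 - r)
S_9 = 10(1 - (1/2)^9) / (1 - (1/2))
S_9 = 10(1 - (1/512)) / (1/2)
S_9 = 2555/128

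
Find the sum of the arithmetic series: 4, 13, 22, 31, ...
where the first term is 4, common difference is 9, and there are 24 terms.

Sₙ = n/2 × (first + last)
Last term = a + (n-1)d = 4 + (24-1)×9 = 211
S_24 = 24/2 × (4 + 211)
S_24 = 24/2 × 215 = 2580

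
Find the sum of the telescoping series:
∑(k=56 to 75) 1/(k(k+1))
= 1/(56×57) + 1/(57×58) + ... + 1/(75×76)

Partial fractions: 1/(k(k+1)) = 1/k - 1/(k+1)
The series telescopes:
= (1/56 - 1/57) + (1/57 - 1/58) + ... + (1/75 - 1/76)
= 1/56 - 1/76
= 5/1064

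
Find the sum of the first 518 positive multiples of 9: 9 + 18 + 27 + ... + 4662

Factor out 9: = 9(1 + 2 + ... + 518) = 9 × n(n+1)/2
= 9 × 518×519/2
= 9 × 134421
= 1209789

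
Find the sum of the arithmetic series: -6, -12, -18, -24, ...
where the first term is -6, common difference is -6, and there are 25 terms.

Sₙ = n/2 × (first + last)
Last term = a + (n-1)d = -6 + (25-1)×(-6) = -150
S_25 = 25/2 × (-6 + (-150))
S_25 = 25/2 × (-156) = -1950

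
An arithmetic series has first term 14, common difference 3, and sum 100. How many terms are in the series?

Using S = n/2 × [2a + (n-1)d]
100 = n/2 × [2(14) + (n-1)(3)]
100 = n/2 × [28 + 3n - 3]
200 = n × [25 + 3n]
3n² + (25)n - 200 = 0
Discriminant: Δ = (25)² - 4(3)(-200) = 625 + 2400 = 3025
√Δ = 55
n = [-(25) + √Δ] / (2·3) = (-25 + 55) / 6 = 30 / 6 = 5
(The negative root is discarded since n must be a positive integer.)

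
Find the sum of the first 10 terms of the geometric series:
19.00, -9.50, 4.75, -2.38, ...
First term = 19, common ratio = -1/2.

Sₙ = a(1 - rⁿ) / (1 - r)
S_10 = 19(1 - (-1/2)^10) / (1 - (-1/2))
S_10 = 19(1 - (1/1024)) / (3/2)
S_10 = 6479/512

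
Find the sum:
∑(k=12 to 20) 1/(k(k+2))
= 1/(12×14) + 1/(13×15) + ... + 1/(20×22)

Partial fractions: 1/(k(k+2)) = (1/2)[1/k - 1/(k+2)]
Telescoping leaves the first two and last two terms:
= (1/2)[1/12 + 1/13 - 1/21 - 1/22]
= 269/8008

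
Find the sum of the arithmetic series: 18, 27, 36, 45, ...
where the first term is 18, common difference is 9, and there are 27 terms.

Sₙ = n/2 × (first + last)
Last term = a + (n-1)d = 18 + (27-1)×9 = 252
S_27 = 27/2 × (18 + 252)
S_27 = 27/2 × 270 = 3645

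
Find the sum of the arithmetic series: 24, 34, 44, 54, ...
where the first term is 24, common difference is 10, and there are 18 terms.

Sₙ = n/2 × (first + last)
Last term = a + (n-1)d = 24 + (18-1)×10 = 194
S_18 = 18/2 × (24 + 194)
S_18 = 18/2 × 218 = 1962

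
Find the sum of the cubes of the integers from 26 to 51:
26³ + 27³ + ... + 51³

Use ∑_{k=1}^{n} k³ = [n(n+1)/2]², then subtract the first 25 terms.
∑_{k=1}^{51} k³ = [51×52/2]² = 1326² = 1758276
∑_{k=1}^{25} k³ = [25×26/2]² = 325² = 105625
∑_{k=26}^{51} k³ = 1758276 - 105625 = 1652651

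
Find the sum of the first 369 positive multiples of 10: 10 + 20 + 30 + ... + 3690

Factor out 10: = 10(1 + 2 + ... + 369) = 10 × n(n+1)/2
= 10 × 369×370/2
= 10 × 68265
= 682650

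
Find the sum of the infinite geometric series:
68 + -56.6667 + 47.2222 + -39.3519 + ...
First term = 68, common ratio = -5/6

For |r| < 1, S = a / (1 - r)
S = 68 / (1 - (-5/6))
S = 68 / (11/6)
S = 408/11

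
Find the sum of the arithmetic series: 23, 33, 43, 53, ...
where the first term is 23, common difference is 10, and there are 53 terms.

Sₙ = n/2 × (first + last)
Last term = a + (n-1)d = 23 + (53-1)×10 = 543
S_53 = 53/2 × (23 + 543)
S_53 = 53/2 × 566 = 14999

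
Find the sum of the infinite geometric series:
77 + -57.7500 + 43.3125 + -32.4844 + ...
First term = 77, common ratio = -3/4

For |r| < 1, S = a / (1 - r)
S = 77 / (1 - (-3/4))
S = 77 / (7/4)
S = 44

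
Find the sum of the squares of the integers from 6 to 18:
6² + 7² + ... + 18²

Use ∑_{k=1}^{n} k² = n(n+1)(2n+1)/6, then subtract the first 5 terms.
∑_{k=1}^{18} k² = 18×19×37/6 = 2109
∑_{k=1}^{5} k² = 5×6×11/6 = 55
∑_{k=6}^{18} k² = 2109 - 55 = 2054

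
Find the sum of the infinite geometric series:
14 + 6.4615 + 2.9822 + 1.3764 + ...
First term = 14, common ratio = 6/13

For |r| < 1, S = a / (1 - r)
S = 14 / (1 - (6/13))
S = 14 / (7/13)
S = 26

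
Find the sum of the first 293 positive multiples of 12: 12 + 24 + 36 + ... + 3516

Factor out 12: = 12(1 + 2 + ... + 293) = 12 × n(n+1)/2
= 12 × 293×294/2
= 12 × 43071
= 516852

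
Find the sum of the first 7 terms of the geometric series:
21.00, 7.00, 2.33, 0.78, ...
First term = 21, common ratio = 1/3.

Sₙ = a(1 - rⁿ) / (1 - r)
S_7 = 21(1 - (1/3)^7) / (1 - (1/3))
S_7 = 21(1 - (1/2187)) / (2/3)
S_7 = 7651/243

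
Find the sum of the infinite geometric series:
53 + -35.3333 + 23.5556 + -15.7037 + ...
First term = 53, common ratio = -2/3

For |r| < 1, S = a / (1 - r)
S = 53 / (1 - (-2/3))
S = 53 / (5/3)
S = 159/5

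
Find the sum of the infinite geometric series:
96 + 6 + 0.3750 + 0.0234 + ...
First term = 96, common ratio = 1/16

For |r| < 1, S = a / (1 - r)
S = 96 / (1 - (1/16))
S = 96 / (15/16)
S = 512/5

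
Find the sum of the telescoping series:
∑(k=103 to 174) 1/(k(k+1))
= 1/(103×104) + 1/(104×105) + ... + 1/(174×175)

Partial fractions: 1/(k(k+1)) = 1/k - 1/(k+1)
The series telescopes:
= (1/103 - 1/104) + (1/104 - 1/105) + ... + (1/174 - 1/175)
= 1/103 - 1/175
= 72/18025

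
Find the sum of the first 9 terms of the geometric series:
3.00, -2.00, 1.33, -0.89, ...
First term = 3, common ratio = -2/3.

Sₙ = a(1 - rⁿ) / (1 - r)
S_9 = 3(1 - (-2/3)^9) / (1 - (-2/3))
S_9 = 3(1 - (-512/19683)) / (5/3)
S_9 = 4039/2187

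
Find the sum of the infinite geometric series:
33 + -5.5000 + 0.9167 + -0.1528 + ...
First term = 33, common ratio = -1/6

For |r| < 1, S = a / (1 - r)
S = 33 / (1 - (-1/6))
S = 33 / (7/6)
S = 198/7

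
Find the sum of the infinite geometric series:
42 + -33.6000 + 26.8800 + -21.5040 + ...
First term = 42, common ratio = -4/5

For |r| < 1, S = a / (1 - r)
S = 42 / (1 - (-4/5))
S = 42 / (9/5)
S = 70/3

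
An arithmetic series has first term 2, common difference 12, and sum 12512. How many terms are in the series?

Using S = n/2 × [2a + (n-1)d]
12512 = n/2 × [2(2) + (n-1)(12)]
12512 = n/2 × [4 + 12n - 12]
25024 = n × [-8 + 12n]
12n² + (-8)n - 25024 = 0
Discriminant: Δ = (-8)² - 4(12)(-25024) = 64 + 1201152 = 1201216
√Δ = 1096
n = [-(-8) + √Δ] / (2·12) = (8 + 1096) / 24 = 1104 / 24 = 46
(The negative root is discarded since n must be a positive integer.)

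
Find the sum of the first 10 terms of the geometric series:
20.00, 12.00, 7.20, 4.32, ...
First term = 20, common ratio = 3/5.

Sₙ = a(1 - rⁿ) / (1 - r)
S_10 = 20(1 - (3/5)^10) / (1 - (3/5))
S_10 = 20(1 - (59049/9765625)) / (2/5)
S_10 = 19413152/390625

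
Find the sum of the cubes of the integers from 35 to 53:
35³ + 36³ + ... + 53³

Use ∑_{k=1}^{n} k³ = [n(n+1)/2]², then subtract the first 34 terms.
∑_{k=1}^{53} k³ = [53×54/2]² = 1431² = 2047761
∑_{k=1}^{34} k³ = [34×35/2]² = 595² = 354025
∑_{k=35}^{53} k³ = 2047761 - 354025 = 1693736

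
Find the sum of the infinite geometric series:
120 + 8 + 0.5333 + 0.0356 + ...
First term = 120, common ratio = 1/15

For |r| < 1, S = a / (1 - r)
S = 120 / (1 - (1/15))
S = 120 / (14/15)
S = 900/7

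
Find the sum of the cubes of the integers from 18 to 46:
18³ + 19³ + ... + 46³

Use ∑_{k=1}^{n} k³ = [n(n+1)/2]², then subtract the first 17 terms.
∑_{k=1}^{46} k³ = [46×47/2]² = 1081² = 1168561
∑_{k=1}^{17} k³ = [17×18/2]² = 153² = 23409
∑_{k=18}^{46} k³ = 1168561 - 23409 = 1145152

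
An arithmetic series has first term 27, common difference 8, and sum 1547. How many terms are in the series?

Using S = n/2 × [2a + (n-1)d]
1547 = n/2 × [2(27) + (n-1)(8)]
1547 = n/2 × [54 + 8n - 8]
3094 = n × [46 + 8n]
8n² + (46)n - 3094 = 0
Discriminant: Δ = (46)² - 4(8)(-3094) = 2116 + 99008 = 101124
√Δ = 318
n = [-(46) + √Δ] / (2·8) = (-46 + 318) / 16 = 272 / 16 = 17
(The negative root is discarded since n must be a positive integer.)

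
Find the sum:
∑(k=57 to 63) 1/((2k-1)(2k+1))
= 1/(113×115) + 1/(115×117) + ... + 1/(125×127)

Partial fractions: 1/((2k-1)(2k+1)) = (1/2)[1/(2k-1) - 1/(2k+1)]
The series telescopes:
= (1/2)[1/113 - 1/127]
= 7/14351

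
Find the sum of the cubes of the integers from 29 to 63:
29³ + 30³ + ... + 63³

Use ∑_{k=1}^{n} k³ = [n(n+1)/2]², then subtract the first 28 terms.
∑_{k=1}^{63} k³ = [63×64/2]² = 2016² = 4064256
∑_{k=1}^{28} k³ = [28×29/2]² = 406² = 164836
∑_{k=29}^{63} k³ = 4064256 - 164836 = 3899420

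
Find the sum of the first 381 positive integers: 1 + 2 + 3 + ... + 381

Formula: ∑k = n(n+1)/2
= 381×382/2
= 145542/2
= 72771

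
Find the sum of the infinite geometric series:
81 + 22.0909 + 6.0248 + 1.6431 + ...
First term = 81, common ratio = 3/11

For |r| < 1, S = a / (1 - r)
S = 81 / (1 - (3/11))
S = 81 / (8/11)
S = 891/8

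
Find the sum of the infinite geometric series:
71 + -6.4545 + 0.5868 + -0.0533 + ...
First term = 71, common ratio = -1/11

For |r| < 1, S = a / (1 - r)
S = 71 / (1 - (-1/11))
S = 71 / (12/11)
S = 781/12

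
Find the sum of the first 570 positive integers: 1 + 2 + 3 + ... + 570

Formula: ∑k = n(n+1)/2
= 570×571/2
= 325470/2
= 162735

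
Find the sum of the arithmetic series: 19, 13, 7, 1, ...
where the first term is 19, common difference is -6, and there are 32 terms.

Sₙ = n/2 × (first + last)
Last term = a + (n-1)d = 19 + (32-1)×(-6) = -167
S_32 = 32/2 × (19 + (-167))
S_32 = 32/2 × (-148) = -2368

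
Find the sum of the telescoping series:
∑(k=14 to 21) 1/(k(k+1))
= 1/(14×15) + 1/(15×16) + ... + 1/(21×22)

Partial fractions: 1/(k(k+1)) = 1/k - 1/(k+1)
The series telescopes:
= (1/14 - 1/15) + (1/15 - 1/16) + ... + (1/21 - 1/22)
= 1/14 - 1/22
= 2/77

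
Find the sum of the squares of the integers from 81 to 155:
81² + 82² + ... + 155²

Use ∑_{k=1}^{n} k² = n(n+1)(2n+1)/6, then subtract the first 80 terms.
∑_{k=1}^{155} k² = 155×156×311/6 = 1253330
∑_{k=1}^{80} k² = 80×81×161/6 = 173880
∑_{k=81}^{155} k² = 1253330 - 173880 = 1079450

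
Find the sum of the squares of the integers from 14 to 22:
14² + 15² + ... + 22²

Use ∑_{k=1}^{n} k² = n(n+1)(2n+1)/6, then subtract the first 13 terms.
∑_{k=1}^{22} k² = 22×23×45/6 = 3795
∑_{k=1}^{13} k² = 13×14×27/6 = 819
∑_{k=14}^{22} k² = 3795 - 819 = 2976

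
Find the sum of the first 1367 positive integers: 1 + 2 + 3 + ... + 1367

Formula: ∑k = n(n+1)/2
= 1367×1368/2
= 1870056/2
= 935028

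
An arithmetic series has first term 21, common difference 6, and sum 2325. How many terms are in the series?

Using S = n/2 × [2a + (n-1)d]
2325 = n/2 × [2(21) + (n-1)(6)]
2325 = n/2 × [42 + 6n - 6]
4650 = n × [36 + 6n]
6n² + (36)n - 4650 = 0
Discriminant: Δ = (36)² - 4(6)(-4650) = 1296 + 111600 = 112896
√Δ = 336
n = [-(36) + √Δ] / (2·6) = (-36 + 336) / 12 = 300 / 12 = 25
(The negative root is discarded since n must be a positive integer.)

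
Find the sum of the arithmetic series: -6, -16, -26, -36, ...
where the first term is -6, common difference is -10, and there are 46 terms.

Sₙ = n/2 × (first + last)
Last term = a + (n-1)d = -6 + (46-1)×(-10) = -456
S_46 = 46/2 × (-6 + (-456))
S_46 = 46/2 × (-462) = -10626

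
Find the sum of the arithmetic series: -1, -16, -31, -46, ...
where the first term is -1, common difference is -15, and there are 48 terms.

Sₙ = n/2 × (first + last)
Last term = a + (n-1)d = -1 + (48-1)×(-15) = -706
S_48 = 48/2 × (-1 + (-706))
S_48 = 48/2 × (-707) = -16968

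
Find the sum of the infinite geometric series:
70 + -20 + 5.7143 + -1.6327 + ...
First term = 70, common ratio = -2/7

For |r| < 1, S = a / (1 - r)
S = 70 / (1 - (-2/7))
S = 70 / (9/7)
S = 490/9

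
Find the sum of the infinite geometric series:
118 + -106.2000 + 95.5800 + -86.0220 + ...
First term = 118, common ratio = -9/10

For |r| < 1, S = a / (1 - r)
S = 118 / (1 - (-9/10))
S = 118 / (19/10)
S = 1180/19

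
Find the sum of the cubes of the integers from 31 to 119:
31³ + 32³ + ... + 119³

Use ∑_{k=1}^{n} k³ = [n(n+1)/2]², then subtract the first 30 terms.
∑_{k=1}^{119} k³ = [119×120/2]² = 7140² = 50979600
∑_{k=1}^{30} k³ = [30×31/2]² = 465² = 216225
∑_{k=31}^{119} k³ = 50979600 - 216225 = 50763375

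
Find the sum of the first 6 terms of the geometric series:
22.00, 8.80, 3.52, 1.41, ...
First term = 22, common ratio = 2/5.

Sₙ = a(1 - rⁿ) / (1 - r)
S_6 = 22(1 - (2/5)^6) / (1 - (2/5))
S_6 = 22(1 - (64/15625)) / (3/5)
S_6 = 114114/3125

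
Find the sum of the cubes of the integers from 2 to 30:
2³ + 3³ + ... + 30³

Use ∑_{k=1}^{n} k³ = [n(n+1)/2]², then subtract the first 1 terms.
∑_{k=1}^{30} k³ = [30×31/2]² = 465² = 216225
∑_{k=1}^{1} k³ = [1×2/2]² = 1² = 1
∑_{k=2}^{30} k³ = 216225 - 1 = 216224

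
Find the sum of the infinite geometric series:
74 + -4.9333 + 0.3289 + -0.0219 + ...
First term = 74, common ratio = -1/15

For |r| < 1, S = a / (1 - r)
S = 74 / (1 - (-1/15))
S = 74 / (16/15)
S = 555/8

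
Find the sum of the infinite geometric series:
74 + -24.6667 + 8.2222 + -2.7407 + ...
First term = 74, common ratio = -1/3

For |r| < 1, S = a / (1 - r)
S = 74 / (1 - (-1/3))
S = 74 / (4/3)
S = 111/2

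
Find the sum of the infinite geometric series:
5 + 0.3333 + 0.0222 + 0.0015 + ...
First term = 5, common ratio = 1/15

For |r| < 1, S = a / (1 - r)
S = 5 / (1 - (1/15))
S = 5 / (14/15)
S = 75/14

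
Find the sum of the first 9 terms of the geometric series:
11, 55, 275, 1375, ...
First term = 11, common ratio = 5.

Sₙ = a(1 - rⁿ) / (1 - r)
S_9 = 11(1 - 5^9) / (1 - 5)
S_9 = 11(1 - 1953125) / (-4)
S_9 = 5371091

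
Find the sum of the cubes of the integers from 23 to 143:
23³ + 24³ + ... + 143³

Use ∑_{k=1}^{n} k³ = [n(n+1)/2]², then subtract the first 22 terms.
∑_{k=1}^{143} k³ = [143×144/2]² = 10296² = 106007616
∑_{k=1}^{22} k³ = [22×23/2]² = 253² = 64009
∑_{k=23}^{143} k³ = 106007616 - 64009 = 105943607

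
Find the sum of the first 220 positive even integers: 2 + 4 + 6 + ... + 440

Sum of first n even numbers = n(n+1)
= 220×221
= 48620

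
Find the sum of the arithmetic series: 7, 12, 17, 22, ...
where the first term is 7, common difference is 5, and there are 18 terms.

Sₙ = n/2 × (first + last)
Last term = a + (n-1)d = 7 + (18-1)×5 = 92
S_18 = 18/2 × (7 + 92)
S_18 = 18/2 × 99 = 891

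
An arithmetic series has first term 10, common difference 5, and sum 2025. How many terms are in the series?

Using S = n/2 × [2a + (n-1)d]
2025 = n/2 × [2(10) + (n-1)(5)]
2025 = n/2 × [20 + 5n - 5]
4050 = n × [15 + 5n]
5n² + (15)n - 4050 = 0
Discriminant: Δ = (15)² - 4(5)(-4050) = 225 + 81000 = 81225
√Δ = 285
n = [-(15) + √Δ] / (2·5) = (-15 + 285) / 10 = 270 / 10 = 27
(The negative root is discarded since n must be a positive integer.)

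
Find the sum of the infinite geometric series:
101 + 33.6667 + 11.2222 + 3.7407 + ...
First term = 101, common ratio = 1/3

For |r| < 1, S = a / (1 - r)
S = 101 / (1 - (1/3))
S = 101 / (2/3)
S = 303/2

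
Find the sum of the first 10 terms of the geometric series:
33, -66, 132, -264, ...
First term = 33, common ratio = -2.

Sₙ = a(1 - rⁿ) / (1 - r)
S_10 = 33(1 - (-2)^10) / (1 - (-2))
S_10 = 33(1 - 1024) / (3)
S_10 = -11253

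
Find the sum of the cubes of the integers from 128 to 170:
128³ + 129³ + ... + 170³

Use ∑_{k=1}^{n} k³ = [n(n+1)/2]², then subtract the first 127 terms.
∑_{k=1}^{170} k³ = [170×171/2]² = 14535² = 211266225
∑_{k=1}^{127} k³ = [127×128/2]² = 8128² = 66064384
∑_{k=128}^{170} k³ = 211266225 - 66064384 = 145201841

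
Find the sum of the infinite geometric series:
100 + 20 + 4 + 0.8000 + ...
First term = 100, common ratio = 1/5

For |r| < 1, S = a / (1 - r)
S = 100 / (1 - (1/5))
S = 100 / (4/5)
S = 125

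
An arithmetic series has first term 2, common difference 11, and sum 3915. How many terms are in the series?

Using S = n/2 × [2a + (n-1)d]
3915 = n/2 × [2(2) + (n-1)(11)]
3915 = n/2 × [4 + 11n - 11]
7830 = n × [-7 + 11n]
11n² + (-7)n - 7830 = 0
Discriminant: Δ = (-7)² - 4(11)(-7830) = 49 + 344520 = 344569
√Δ = 587
n = [-(-7) + √Δ] / (2·11) = (7 + 587) / 22 = 594 / 22 = 27
(The negative root is discarded since n must be a positive integer.)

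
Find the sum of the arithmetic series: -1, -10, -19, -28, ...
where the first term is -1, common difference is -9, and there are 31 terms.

Sₙ = n/2 × (first + last)
Last term = a + (n-1)d = -1 + (31-1)×(-9) = -271
S_31 = 31/2 × (-1 + (-271))
S_31 = 31/2 × (-272) = -4216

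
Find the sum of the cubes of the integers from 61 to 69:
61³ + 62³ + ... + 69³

Use ∑_{k=1}^{n} k³ = [n(n+1)/2]², then subtract the first 60 terms.
∑_{k=1}^{69} k³ = [69×70/2]² = 2415² = 5832225
∑_{k=1}^{60} k³ = [60×61/2]² = 1830² = 3348900
∑_{k=61}^{69} k³ = 5832225 - 3348900 = 2483325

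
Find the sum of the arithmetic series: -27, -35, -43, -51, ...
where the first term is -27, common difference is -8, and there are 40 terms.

Sₙ = n/2 × (first + last)
Last term = a + (n-1)d = -27 + (40-1)×(-8) = -339
S_40 = 40/2 × (-27 + (-339))
S_40 = 40/2 × (-366) = -7320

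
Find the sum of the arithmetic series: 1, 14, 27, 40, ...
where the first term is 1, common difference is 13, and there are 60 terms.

Sₙ = n/2 × (first + last)
Last term = a + (n-1)d = 1 + (60-1)×13 = 768
S_60 = 60/2 × (1 + 768)
S_60 = 60/2 × 769 = 23070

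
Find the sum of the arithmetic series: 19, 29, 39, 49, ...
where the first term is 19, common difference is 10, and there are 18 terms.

Sₙ = n/2 × (first + last)
Last term = a + (n-1)d = 19 + (18-1)×10 = 189
S_18 = 18/2 × (19 + 189)
S_18 = 18/2 × 208 = 1872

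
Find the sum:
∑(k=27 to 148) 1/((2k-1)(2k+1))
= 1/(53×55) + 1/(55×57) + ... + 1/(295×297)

Partial fractions: 1/((2k-1)(2k+1)) = (1/2)[1/(2k-1) - 1/(2k+1)]
The series telescopes:
= (1/2)[1/53 - 1/297]
= 122/15741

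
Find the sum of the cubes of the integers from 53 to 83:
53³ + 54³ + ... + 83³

Use ∑_{k=1}^{n} k³ = [n(n+1)/2]², then subtract the first 52 terms.
∑_{k=1}^{83} k³ = [83×84/2]² = 3486² = 12152196
∑_{k=1}^{52} k³ = [52×53/2]² = 1378² = 1898884
∑_{k=53}^{83} k³ = 12152196 - 1898884 = 10253312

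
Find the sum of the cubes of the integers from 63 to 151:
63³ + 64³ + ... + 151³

Use ∑_{k=1}^{n} k³ = [n(n+1)/2]², then subtract the first 62 terms.
∑_{k=1}^{151} k³ = [151×152/2]² = 11476² = 131698576
∑_{k=1}^{62} k³ = [62×63/2]² = 1953² = 3814209
∑_{k=63}^{151} k³ = 131698576 - 3814209 = 127884367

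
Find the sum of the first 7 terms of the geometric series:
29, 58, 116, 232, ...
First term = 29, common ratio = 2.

Sₙ = a(1 - rⁿ) / (1 - r)
S_7 = 29(1 - 2^7) / (1 - 2)
S_7 = 29(1 - 128) / (-1)
S_7 = 3683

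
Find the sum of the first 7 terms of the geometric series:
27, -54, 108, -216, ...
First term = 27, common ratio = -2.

Sₙ = a(1 - rⁿ) / (1 - r)
S_7 = 27(1 - (-2)^7) / (1 - (-2))
S_7 = 27(1 - (-128)) / (3)
S_7 = 1161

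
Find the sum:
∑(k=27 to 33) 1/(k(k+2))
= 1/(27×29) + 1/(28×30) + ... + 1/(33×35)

Partial fractions: 1/(k(k+2)) = (1/2)[1/k - 1/(k+2)]
Telescoping leaves the first two and last two terms:
= (1/2)[1/27 + 1/28 - 1/34 - 1/35]
= 949/128520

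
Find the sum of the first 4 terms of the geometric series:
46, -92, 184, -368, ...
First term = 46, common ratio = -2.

Sₙ = a(1 - rⁿ) / (1 - r)
S_4 = 46(1 - (-2)^4) / (1 - (-2))
S_4 = 46(1 - 16) / (3)
S_4 = -230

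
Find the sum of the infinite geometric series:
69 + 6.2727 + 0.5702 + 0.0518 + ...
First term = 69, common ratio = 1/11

For |r| < 1, S = a / (1 - r)
S = 69 / (1 - (1/11))
S = 69 / (10/11)
S = 759/10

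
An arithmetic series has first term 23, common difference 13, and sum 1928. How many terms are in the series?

Using S = n/2 × [2a + (n-1)d]
1928 = n/2 × [2(23) + (n-1)(13)]
1928 = n/2 × [46 + 13n - 13]
3856 = n × [33 + 13n]
13n² + (33)n - 3856 = 0
Discriminant: Δ = (33)² - 4(13)(-3856) = 1089 + 200512 = 201601
√Δ = 449
n = [-(33) + √Δ] / (2·13) = (-33 + 449) / 26 = 416 / 26 = 16
(The negative root is discarded since n must be a positive integer.)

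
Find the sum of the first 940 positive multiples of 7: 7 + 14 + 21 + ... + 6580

Factor out 7: = 7(1 + 2 + ... + 940) = 7 × n(n+1)/2
= 7 × 940×941/2
= 7 × 442270
= 3095890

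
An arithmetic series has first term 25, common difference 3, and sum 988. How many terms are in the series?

Using S = n/2 × [2a + (n-1)d]
988 = n/2 × [2(25) + (n-1)(3)]
988 = n/2 × [50 + 3n - 3]
1976 = n × [47 + 3n]
3n² + (47)n - 1976 = 0
Discriminant: Δ = (47)² - 4(3)(-1976) = 2209 + 23712 = 25921
√Δ = 161
n = [-(47) + √Δ] / (2·3) = (-47 + 161) / 6 = 114 / 6 = 19
(The negative root is discarded since n must be a positive integer.)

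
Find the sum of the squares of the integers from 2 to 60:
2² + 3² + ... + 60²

Use ∑_{k=1}^{n} k² = n(n+1)(2n+1)/6, then subtract the first 1 terms.
∑_{k=1}^{60} k² = 60×61×121/6 = 73810
∑_{k=1}^{1} k² = 1×2×3/6 = 1
∑_{k=2}^{60} k² = 73810 - 1 = 73809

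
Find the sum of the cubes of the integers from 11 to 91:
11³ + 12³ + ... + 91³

Use ∑_{k=1}^{n} k³ = [n(n+1)/2]², then subtract the first 10 terms.
∑_{k=1}^{91} k³ = [91×92/2]² = 4186² = 17522596
∑_{k=1}^{10} k³ = [10×11/2]² = 55² = 3025
∑_{k=11}^{91} k³ = 17522596 - 3025 = 17519571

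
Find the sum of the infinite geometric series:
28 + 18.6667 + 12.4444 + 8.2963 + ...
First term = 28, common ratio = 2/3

For |r| < 1, S = a / (1 - r)
S = 28 / (1 - (2/3))
S = 28 / (1/3)
S = 84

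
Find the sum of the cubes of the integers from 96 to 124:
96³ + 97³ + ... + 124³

Use ∑_{k=1}^{n} k³ = [n(n+1)/2]², then subtract the first 95 terms.
∑_{k=1}^{124} k³ = [124×125/2]² = 7750² = 60062500
∑_{k=1}^{95} k³ = [95×96/2]² = 4560² = 20793600
∑_{k=96}^{124} k³ = 60062500 - 20793600 = 39268900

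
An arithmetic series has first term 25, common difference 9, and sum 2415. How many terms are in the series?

Using S = n/2 × [2a + (n-1)d]
2415 = n/2 × [2(25) + (n-1)(9)]
2415 = n/2 × [50 + 9n - 9]
4830 = n × [41 + 9n]
9n² + (41)n - 4830 = 0
Discriminant: Δ = (41)² - 4(9)(-4830) = 1681 + 173880 = 175561
√Δ = 419
n = [-(41) + √Δ] / (2·9) = (-41 + 419) / 18 = 378 / 18 = 21
(The negative root is discarded since n must be a positive integer.)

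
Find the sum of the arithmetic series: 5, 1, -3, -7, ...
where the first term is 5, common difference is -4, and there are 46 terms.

Sₙ = n/2 × (first + last)
Last term = a + (n-1)d = 5 + (46-1)×(-4) = -175
S_46 = 46/2 × (5 + (-175))
S_46 = 46/2 × (-170) = -3910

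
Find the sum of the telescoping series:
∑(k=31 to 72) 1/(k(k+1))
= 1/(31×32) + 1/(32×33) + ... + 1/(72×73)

Partial fractions: 1/(k(k+1)) = 1/k - 1/(k+1)
The series telescopes:
= (1/31 - 1/32) + (1/32 - 1/33) + ... + (1/72 - 1/73)
= 1/31 - 1/73
= 42/2263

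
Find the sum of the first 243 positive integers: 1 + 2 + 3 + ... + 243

Formula: ∑k = n(n+1)/2
= 243×244/2
= 59292/2
= 29646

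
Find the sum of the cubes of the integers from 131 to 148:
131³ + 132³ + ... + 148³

Use ∑_{k=1}^{n} k³ = [n(n+1)/2]², then subtract the first 130 terms.
∑_{k=1}^{148} k³ = [148×149/2]² = 11026² = 121572676
∑_{k=1}^{130} k³ = [130×131/2]² = 8515² = 72505225
∑_{k=131}^{148} k³ = 121572676 - 72505225 = 49067451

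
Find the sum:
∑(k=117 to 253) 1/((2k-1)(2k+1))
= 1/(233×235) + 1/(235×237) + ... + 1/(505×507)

Partial fractions: 1/((2k-1)(2k+1)) = (1/2)[1/(2k-1) - 1/(2k+1)]
The series telescopes:
= (1/2)[1/233 - 1/507]
= 137/118131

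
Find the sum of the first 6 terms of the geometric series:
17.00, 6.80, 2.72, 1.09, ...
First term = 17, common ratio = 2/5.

Sₙ = a(1 - rⁿ) / (1 - r)
S_6 = 17(1 - (2/5)^6) / (1 - (2/5))
S_6 = 17(1 - (64/15625)) / (3/5)
S_6 = 88179/3125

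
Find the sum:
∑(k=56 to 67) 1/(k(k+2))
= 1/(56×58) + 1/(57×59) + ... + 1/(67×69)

Partial fractions: 1/(k(k+2)) = (1/2)[1/k - 1/(k+2)]
Telescoping leaves the first two and last two terms:
= (1/2)[1/56 + 1/57 - 1/68 - 1/69]
= 7741/2496144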